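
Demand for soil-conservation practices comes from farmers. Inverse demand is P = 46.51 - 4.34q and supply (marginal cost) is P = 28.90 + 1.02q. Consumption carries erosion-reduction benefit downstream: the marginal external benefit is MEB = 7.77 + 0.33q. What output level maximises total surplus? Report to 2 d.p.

Social marginal benefit = demand + MEB = 54.28 - 4.01q.
Set SMB = MC: 54.28 - 4.01q = 28.90 + 1.02q → q* = 5.0457.

q* = 5.05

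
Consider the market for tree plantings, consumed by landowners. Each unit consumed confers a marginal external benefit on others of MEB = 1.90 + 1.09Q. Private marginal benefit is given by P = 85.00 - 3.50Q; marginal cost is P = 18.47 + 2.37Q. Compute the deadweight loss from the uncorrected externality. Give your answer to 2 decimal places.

Market equilibrium (private): 18.47 + 2.37Q = 85.00 - 3.50Q → Q_m = 11.3339.
Social marginal benefit = demand + MEB = 86.90 - 2.41Q.
Set SMB = MC: 86.90 - 2.41Q = 18.47 + 2.37Q → Q* = 14.3159.
The welfare-loss triangle has base |Q_m − Q*| and height MEB(Q_m) (the vertical gap between SMB and MC is zero at Q* and MEB at Q_m).
DWL = ½ × 2.9820 × 14.2540 = 21.2527.

DWL = 21.25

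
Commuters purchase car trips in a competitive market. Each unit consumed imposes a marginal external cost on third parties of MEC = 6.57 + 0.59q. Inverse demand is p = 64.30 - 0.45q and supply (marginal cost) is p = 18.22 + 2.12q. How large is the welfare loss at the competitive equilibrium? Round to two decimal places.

Market equilibrium (private): 18.22 + 2.12q = 64.30 - 0.45q → q_m = 17.9300.
Social marginal benefit = demand − MEC = 57.73 - 1.04q.
Set SMB = MC: 57.73 - 1.04q = 18.22 + 2.12q → q* = 12.5032.
Between q* and q_m the wedge MC − SMB runs linearly from 0 to MEC(q_m), so the loss is a triangle.
DWL = ½ × 5.4268 × 17.1487 = 46.5313.

DWL = 46.53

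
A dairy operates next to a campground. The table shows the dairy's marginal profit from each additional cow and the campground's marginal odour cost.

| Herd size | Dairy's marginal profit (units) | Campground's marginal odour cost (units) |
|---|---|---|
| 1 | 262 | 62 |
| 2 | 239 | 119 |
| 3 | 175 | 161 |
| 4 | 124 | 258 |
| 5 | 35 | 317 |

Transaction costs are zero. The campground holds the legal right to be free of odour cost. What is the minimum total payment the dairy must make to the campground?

342

Efficient level: marginal profit ≥ marginal odour cost through level 3, so k* = 3.
With the campground holding the right, the dairy must at least compensate total damage at k*: 62 + 119 + 161 = 342.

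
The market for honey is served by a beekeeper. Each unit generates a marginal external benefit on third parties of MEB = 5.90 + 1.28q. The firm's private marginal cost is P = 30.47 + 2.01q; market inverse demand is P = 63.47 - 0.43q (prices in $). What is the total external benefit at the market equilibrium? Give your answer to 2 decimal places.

$196.86

Market equilibrium (private): 30.47 + 2.01q = 63.47 - 0.43q → q_m = 13.5246.
Total external benefit = ∫₀^{q_m} (5.90 + 1.28q) dq = 5.90×13.5246 + ½×1.28×13.5246² = 196.8606.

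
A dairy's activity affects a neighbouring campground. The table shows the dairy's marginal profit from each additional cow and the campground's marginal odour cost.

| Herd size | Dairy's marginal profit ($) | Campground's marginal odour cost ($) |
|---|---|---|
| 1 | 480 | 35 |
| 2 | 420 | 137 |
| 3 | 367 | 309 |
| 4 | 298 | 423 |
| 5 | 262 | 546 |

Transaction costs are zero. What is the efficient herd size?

3

Bargaining reaches the level where marginal profit last exceeds marginal odour cost.
That holds through level 3 (367 ≥ 309) but not at 4 (298 < 423).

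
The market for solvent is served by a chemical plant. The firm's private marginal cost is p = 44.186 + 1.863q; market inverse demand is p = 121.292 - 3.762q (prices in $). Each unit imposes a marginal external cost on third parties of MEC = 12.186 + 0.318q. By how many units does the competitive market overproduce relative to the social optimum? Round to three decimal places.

Market equilibrium (private): 44.186 + 1.863q = 121.292 - 3.762q → q_m = 13.7077.
Social marginal cost = private MC + MEC = 56.372 + 2.181q.
Set SMC = demand: 56.372 + 2.181q = 121.292 - 3.762q → q* = 10.9238.
Gap = |13.7077 − 10.9238| = 2.7839.

2.784 units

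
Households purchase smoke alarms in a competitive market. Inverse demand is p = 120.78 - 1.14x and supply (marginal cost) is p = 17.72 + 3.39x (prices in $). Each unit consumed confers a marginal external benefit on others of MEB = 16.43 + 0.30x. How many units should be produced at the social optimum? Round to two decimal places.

Social marginal benefit = demand + MEB = 137.21 - 0.84x.
Set SMB = MC: 137.21 - 0.84x = 17.72 + 3.39x → x* = 28.2482.

x* = 28.25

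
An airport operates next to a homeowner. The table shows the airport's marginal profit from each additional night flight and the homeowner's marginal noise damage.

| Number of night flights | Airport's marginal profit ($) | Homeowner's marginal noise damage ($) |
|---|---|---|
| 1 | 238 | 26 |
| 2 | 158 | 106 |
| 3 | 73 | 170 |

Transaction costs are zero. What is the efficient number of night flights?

Bargaining reaches the level where marginal profit last exceeds marginal noise damage.
That holds through level 2 (158 ≥ 106) but not at 3 (73 < 170).

2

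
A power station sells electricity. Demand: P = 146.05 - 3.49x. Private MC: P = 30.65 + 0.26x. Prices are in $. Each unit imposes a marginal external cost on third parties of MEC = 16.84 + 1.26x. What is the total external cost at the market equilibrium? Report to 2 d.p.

Market equilibrium (private): 30.65 + 0.26x = 146.05 - 3.49x → x_m = 30.7733.
Total external cost = ∫₀^{x_m} (16.84 + 1.26x) dx = 16.84×30.7733 + ½×1.26×30.7733² = 1114.8298.

$1114.83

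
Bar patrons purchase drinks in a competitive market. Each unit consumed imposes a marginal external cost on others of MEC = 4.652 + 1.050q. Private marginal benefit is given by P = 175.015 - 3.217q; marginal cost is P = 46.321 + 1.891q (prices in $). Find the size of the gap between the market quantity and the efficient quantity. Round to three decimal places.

5.051 units

Market equilibrium (private): 46.321 + 1.891q = 175.015 - 3.217q → q_m = 25.1946.
Social marginal benefit = demand − MEC = 170.363 - 4.267q.
Set SMB = MC: 170.363 - 4.267q = 46.321 + 1.891q → q* = 20.1432.
Gap = |25.1946 − 20.1432| = 5.0514.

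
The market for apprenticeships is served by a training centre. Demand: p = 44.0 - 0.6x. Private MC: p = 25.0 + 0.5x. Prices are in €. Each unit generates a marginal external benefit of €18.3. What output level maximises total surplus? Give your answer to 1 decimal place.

Social marginal cost = private MC − MEB = 6.7 + 0.5x.
Set SMC = demand: 6.7 + 0.5x = 44.0 - 0.6x → x* = 33.9091.

x* = 33.9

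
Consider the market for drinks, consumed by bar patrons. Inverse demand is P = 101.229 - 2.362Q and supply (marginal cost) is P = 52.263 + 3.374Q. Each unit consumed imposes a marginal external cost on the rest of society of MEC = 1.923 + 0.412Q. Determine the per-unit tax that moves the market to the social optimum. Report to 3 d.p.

Social marginal benefit = demand − MEC = 99.306 - 2.774Q.
Set SMB = MC: 99.306 - 2.774Q = 52.263 + 3.374Q → Q* = 7.6518.
The Pigouvian tax equals MEC at Q*: 1.923 + 0.412×7.6518 = 5.0755.

tax = 5.076 per unit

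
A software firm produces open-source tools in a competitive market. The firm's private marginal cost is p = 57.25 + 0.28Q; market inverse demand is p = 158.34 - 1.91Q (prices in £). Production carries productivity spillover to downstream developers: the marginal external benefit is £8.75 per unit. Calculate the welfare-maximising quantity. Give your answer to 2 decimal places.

Social marginal cost = private MC − MEB = 48.50 + 0.28Q.
Set SMC = demand: 48.50 + 0.28Q = 158.34 - 1.91Q → Q* = 50.1553.

Q* = 50.16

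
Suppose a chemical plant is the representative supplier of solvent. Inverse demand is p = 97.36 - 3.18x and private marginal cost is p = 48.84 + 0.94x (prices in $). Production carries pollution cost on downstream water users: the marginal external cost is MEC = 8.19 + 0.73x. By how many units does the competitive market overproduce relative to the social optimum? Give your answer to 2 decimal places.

Market equilibrium (private): 48.84 + 0.94x = 97.36 - 3.18x → x_m = 11.7767.
Social marginal cost = private MC + MEC = 57.03 + 1.67x.
Set SMC = demand: 57.03 + 1.67x = 97.36 - 3.18x → x* = 8.3155.
Gap = |11.7767 − 8.3155| = 3.4612.

3.46 units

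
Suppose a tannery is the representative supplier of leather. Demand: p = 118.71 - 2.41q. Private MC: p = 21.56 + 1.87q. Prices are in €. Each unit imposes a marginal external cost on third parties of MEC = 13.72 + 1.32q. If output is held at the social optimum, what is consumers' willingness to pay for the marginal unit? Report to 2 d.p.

Social marginal cost = private MC + MEC = 35.28 + 3.19q.
Set SMC = demand: 35.28 + 3.19q = 118.71 - 2.41q → q* = 14.8982.
Consumer price on the demand curve at q*: 118.71 − 2.41×14.8982 = 82.8053.

P = €82.81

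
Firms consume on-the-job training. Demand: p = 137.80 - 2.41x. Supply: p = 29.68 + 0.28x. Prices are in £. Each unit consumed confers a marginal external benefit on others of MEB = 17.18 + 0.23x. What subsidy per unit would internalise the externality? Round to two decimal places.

subsidy = £28.90 per unit

Social marginal benefit = demand + MEB = 154.98 - 2.18x.
Set SMB = MC: 154.98 - 2.18x = 29.68 + 0.28x → x* = 50.9350.
The Pigouvian subsidy equals MEB at x*: 17.18 + 0.23×50.9350 = 28.8951.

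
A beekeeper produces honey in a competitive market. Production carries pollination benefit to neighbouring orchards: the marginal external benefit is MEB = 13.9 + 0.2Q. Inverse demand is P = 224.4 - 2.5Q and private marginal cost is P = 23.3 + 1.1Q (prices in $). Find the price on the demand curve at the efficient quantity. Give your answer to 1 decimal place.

P = $66.3

Social marginal cost = private MC − MEB = 9.4 + 0.9Q.
Set SMC = demand: 9.4 + 0.9Q = 224.4 - 2.5Q → Q* = 63.2353.
Consumer price on the demand curve at Q*: 224.4 − 2.5×63.2353 = 66.3118.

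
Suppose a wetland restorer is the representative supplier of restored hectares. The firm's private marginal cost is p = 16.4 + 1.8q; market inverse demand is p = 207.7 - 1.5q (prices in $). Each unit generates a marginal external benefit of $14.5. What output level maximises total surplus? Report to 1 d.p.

Social marginal cost = private MC − MEB = 1.9 + 1.8q.
Set SMC = demand: 1.9 + 1.8q = 207.7 - 1.5q → q* = 62.3636.

q* = 62.4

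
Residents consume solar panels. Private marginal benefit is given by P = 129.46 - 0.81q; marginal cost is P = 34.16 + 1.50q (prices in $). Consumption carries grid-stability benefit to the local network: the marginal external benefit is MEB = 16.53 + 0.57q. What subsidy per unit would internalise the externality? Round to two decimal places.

Social marginal benefit = demand + MEB = 145.99 - 0.24q.
Set SMB = MC: 145.99 - 0.24q = 34.16 + 1.50q → q* = 64.2701.
The Pigouvian subsidy equals MEB at q*: 16.53 + 0.57×64.2701 = 53.1640.

subsidy = $53.16 per unit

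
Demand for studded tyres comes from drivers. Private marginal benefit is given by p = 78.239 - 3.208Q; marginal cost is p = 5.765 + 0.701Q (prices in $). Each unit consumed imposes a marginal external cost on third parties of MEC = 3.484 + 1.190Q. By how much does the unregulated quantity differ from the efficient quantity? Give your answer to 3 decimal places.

Market equilibrium (private): 5.765 + 0.701Q = 78.239 - 3.208Q → Q_m = 18.5403.
Social marginal benefit = demand − MEC = 74.755 - 4.398Q.
Set SMB = MC: 74.755 - 4.398Q = 5.765 + 0.701Q → Q* = 13.5301.
Gap = |18.5403 − 13.5301| = 5.0102.

5.010 units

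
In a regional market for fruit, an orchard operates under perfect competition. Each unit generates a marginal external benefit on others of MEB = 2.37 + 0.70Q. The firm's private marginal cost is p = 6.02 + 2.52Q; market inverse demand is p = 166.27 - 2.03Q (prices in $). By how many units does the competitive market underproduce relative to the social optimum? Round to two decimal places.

7.02 units

Market equilibrium (private): 6.02 + 2.52Q = 166.27 - 2.03Q → Q_m = 35.2198.
Social marginal cost = private MC − MEB = 3.65 + 1.82Q.
Set SMC = demand: 3.65 + 1.82Q = 166.27 - 2.03Q → Q* = 42.2390.
Gap = |35.2198 − 42.2390| = 7.0192.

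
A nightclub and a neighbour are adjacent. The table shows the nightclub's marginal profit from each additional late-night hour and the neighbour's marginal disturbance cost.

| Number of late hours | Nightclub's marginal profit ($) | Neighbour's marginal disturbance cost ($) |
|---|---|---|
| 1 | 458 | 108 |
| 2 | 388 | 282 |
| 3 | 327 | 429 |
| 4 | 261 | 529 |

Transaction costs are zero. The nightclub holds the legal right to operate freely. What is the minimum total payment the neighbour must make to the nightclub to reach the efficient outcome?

$588

Left alone the nightclub would choose level 4 (marginal profit stays positive).
Efficient level: k* = 2 (marginal profit ≥ marginal disturbance cost through 2).
The neighbour must at least cover the nightclub's forgone profit from cutting 4→2: 327 + 261 = 588.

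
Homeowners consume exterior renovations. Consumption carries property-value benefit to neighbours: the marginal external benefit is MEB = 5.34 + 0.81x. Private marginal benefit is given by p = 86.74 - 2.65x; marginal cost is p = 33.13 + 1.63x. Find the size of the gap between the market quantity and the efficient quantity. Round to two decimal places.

4.46 units

Market equilibrium (private): 33.13 + 1.63x = 86.74 - 2.65x → x_m = 12.5257.
Social marginal benefit = demand + MEB = 92.08 - 1.84x.
Set SMB = MC: 92.08 - 1.84x = 33.13 + 1.63x → x* = 16.9885.
Gap = |12.5257 − 16.9885| = 4.4628.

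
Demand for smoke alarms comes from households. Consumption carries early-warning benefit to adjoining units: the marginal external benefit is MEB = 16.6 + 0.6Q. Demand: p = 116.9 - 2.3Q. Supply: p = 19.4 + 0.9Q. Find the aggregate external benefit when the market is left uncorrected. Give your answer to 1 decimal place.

Market equilibrium (private): 19.4 + 0.9Q = 116.9 - 2.3Q → Q_m = 30.4688.
Total external benefit = ∫₀^{Q_m} (16.6 + 0.6Q) dQ = 16.6×30.4688 + ½×0.6×30.4688² = 784.2864.

784.3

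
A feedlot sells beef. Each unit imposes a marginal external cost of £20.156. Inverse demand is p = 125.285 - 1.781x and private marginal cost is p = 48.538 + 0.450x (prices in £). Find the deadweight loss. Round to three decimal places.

DWL = £91.050

Market equilibrium (private): 48.538 + 0.450x = 125.285 - 1.781x → x_m = 34.4003.
Social marginal cost = private MC + MEC = 68.694 + 0.450x.
Set SMC = demand: 68.694 + 0.450x = 125.285 - 1.781x → x* = 25.3658.
Between x* and x_m the wedge SMC − demand runs linearly from 0 to MEC(x_m), so the loss is a triangle.
DWL = ½ × 9.0345 × 20.1560 = 91.0497.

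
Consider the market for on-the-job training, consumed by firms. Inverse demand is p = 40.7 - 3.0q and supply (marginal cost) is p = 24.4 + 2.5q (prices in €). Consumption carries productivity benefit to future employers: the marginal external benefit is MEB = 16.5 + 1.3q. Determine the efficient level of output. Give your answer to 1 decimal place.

q* = 7.8

Social marginal benefit = demand + MEB = 57.2 - 1.7q.
Set SMB = MC: 57.2 - 1.7q = 24.4 + 2.5q → q* = 7.8095.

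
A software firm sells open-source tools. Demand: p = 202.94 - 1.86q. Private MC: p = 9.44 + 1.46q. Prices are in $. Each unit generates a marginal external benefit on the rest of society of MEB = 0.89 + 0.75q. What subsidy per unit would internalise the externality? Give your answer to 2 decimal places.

subsidy = $57.62 per unit

Social marginal cost = private MC − MEB = 8.55 + 0.71q.
Set SMC = demand: 8.55 + 0.71q = 202.94 - 1.86q → q* = 75.6381.
The Pigouvian subsidy equals MEB at q*: 0.89 + 0.75×75.6381 = 57.6186.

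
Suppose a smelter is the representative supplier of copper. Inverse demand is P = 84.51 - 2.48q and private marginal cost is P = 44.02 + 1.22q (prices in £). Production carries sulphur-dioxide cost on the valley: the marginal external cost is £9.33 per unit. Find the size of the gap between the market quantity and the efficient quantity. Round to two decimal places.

2.52 units

Market equilibrium (private): 44.02 + 1.22q = 84.51 - 2.48q → q_m = 10.9432.
Social marginal cost = private MC + MEC = 53.35 + 1.22q.
Set SMC = demand: 53.35 + 1.22q = 84.51 - 2.48q → q* = 8.4216.
Gap = |10.9432 − 8.4216| = 2.5216.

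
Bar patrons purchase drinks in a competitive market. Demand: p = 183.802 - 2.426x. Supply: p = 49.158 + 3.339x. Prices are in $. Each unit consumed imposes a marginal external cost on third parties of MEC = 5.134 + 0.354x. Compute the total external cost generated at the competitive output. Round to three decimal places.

$216.456

Market equilibrium (private): 49.158 + 3.339x = 183.802 - 2.426x → x_m = 23.3554.
Total external cost = ∫₀^{x_m} (5.134 + 0.354x) dx = 5.134×23.3554 + ½×0.354×23.3554² = 216.4556.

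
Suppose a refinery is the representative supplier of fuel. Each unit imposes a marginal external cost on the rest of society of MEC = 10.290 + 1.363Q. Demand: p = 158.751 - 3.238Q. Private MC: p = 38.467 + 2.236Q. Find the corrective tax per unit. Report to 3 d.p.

Social marginal cost = private MC + MEC = 48.757 + 3.599Q.
Set SMC = demand: 48.757 + 3.599Q = 158.751 - 3.238Q → Q* = 16.0881.
The Pigouvian tax equals MEC at Q*: 10.290 + 1.363×16.0881 = 32.2181.

tax = 32.218 per unit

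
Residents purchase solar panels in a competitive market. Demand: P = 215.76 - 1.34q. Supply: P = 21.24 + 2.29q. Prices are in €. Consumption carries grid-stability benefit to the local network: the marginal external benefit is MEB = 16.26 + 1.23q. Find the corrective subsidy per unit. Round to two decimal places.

subsidy = €124.28 per unit

Social marginal benefit = demand + MEB = 232.02 - 0.11q.
Set SMB = MC: 232.02 - 0.11q = 21.24 + 2.29q → q* = 87.8250.
The Pigouvian subsidy equals MEB at q*: 16.26 + 1.23×87.8250 = 124.2848.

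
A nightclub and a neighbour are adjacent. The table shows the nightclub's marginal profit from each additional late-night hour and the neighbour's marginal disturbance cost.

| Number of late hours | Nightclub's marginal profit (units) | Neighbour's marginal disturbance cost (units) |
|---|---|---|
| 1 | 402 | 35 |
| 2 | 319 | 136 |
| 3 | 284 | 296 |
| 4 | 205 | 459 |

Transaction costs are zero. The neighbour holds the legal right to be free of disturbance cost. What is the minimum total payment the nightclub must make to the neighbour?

171

Efficient level: marginal profit ≥ marginal disturbance cost through level 2, so k* = 2.
With the neighbour holding the right, the nightclub must at least compensate total damage at k*: 35 + 136 = 171.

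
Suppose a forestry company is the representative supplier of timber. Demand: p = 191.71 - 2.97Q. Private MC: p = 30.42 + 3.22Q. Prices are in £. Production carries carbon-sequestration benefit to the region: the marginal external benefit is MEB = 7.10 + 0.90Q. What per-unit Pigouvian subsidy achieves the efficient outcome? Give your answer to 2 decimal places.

subsidy = £35.75 per unit

Social marginal cost = private MC − MEB = 23.32 + 2.32Q.
Set SMC = demand: 23.32 + 2.32Q = 191.71 - 2.97Q → Q* = 31.8318.
The Pigouvian subsidy equals MEB at Q*: 7.10 + 0.90×31.8318 = 35.7486.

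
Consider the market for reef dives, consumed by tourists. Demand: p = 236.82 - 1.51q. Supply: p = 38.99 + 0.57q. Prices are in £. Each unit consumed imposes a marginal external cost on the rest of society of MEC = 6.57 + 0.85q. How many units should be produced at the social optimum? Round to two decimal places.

Social marginal benefit = demand − MEC = 230.25 - 2.36q.
Set SMB = MC: 230.25 - 2.36q = 38.99 + 0.57q → q* = 65.2765.

q* = 65.28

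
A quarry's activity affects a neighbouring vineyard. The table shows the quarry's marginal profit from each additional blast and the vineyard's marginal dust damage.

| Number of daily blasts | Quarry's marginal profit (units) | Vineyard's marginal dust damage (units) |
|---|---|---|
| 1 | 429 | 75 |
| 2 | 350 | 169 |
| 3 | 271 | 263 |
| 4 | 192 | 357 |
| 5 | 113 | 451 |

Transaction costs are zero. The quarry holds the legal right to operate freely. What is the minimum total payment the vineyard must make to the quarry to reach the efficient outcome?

305

Left alone the quarry would choose level 5 (marginal profit stays positive).
Efficient level: k* = 3 (marginal profit ≥ marginal dust damage through 3).
The vineyard must at least cover the quarry's forgone profit from cutting 5→3: 192 + 113 = 305.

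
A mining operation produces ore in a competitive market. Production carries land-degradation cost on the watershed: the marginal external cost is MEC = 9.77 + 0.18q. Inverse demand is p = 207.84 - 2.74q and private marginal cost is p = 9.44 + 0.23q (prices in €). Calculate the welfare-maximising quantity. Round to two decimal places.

Social marginal cost = private MC + MEC = 19.21 + 0.41q.
Set SMC = demand: 19.21 + 0.41q = 207.84 - 2.74q → q* = 59.8825.

q* = 59.88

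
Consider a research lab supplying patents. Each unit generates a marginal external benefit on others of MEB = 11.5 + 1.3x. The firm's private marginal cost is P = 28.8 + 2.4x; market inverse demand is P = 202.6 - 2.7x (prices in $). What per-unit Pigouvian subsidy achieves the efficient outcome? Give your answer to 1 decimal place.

subsidy = $74.9 per unit

Social marginal cost = private MC − MEB = 17.3 + 1.1x.
Set SMC = demand: 17.3 + 1.1x = 202.6 - 2.7x → x* = 48.7632.
The Pigouvian subsidy equals MEB at x*: 11.5 + 1.3×48.7632 = 74.8922.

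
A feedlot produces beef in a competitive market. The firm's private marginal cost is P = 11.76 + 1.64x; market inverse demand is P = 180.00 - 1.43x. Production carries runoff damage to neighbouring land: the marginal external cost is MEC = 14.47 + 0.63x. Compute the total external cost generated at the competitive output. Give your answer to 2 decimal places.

Market equilibrium (private): 11.76 + 1.64x = 180.00 - 1.43x → x_m = 54.8013.
Total external cost = ∫₀^{x_m} (14.47 + 0.63x) dx = 14.47×54.8013 + ½×0.63×54.8013² = 1738.9773.

1738.98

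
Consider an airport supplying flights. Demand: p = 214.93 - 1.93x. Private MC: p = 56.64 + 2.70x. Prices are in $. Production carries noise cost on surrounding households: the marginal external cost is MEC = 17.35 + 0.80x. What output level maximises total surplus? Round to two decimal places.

Social marginal cost = private MC + MEC = 73.99 + 3.50x.
Set SMC = demand: 73.99 + 3.50x = 214.93 - 1.93x → x* = 25.9558.

x* = 25.96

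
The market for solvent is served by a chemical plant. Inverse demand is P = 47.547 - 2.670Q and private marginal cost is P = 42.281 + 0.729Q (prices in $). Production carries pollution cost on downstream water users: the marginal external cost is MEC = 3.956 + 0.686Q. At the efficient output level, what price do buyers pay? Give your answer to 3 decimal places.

Social marginal cost = private MC + MEC = 46.237 + 1.415Q.
Set SMC = demand: 46.237 + 1.415Q = 47.547 - 2.670Q → Q* = 0.3207.
Consumer price on the demand curve at Q*: 47.547 − 2.670×0.3207 = 46.6907.

P = $46.691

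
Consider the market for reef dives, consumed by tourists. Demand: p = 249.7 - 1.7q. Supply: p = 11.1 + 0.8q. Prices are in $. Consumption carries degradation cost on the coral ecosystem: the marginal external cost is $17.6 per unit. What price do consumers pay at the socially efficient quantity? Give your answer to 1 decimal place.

Social marginal benefit = demand − MEC = 232.1 - 1.7q.
Set SMB = MC: 232.1 - 1.7q = 11.1 + 0.8q → q* = 88.4000.
Consumer price on the demand curve at q*: 249.7 − 1.7×88.4000 = 99.4200.

P = $99.4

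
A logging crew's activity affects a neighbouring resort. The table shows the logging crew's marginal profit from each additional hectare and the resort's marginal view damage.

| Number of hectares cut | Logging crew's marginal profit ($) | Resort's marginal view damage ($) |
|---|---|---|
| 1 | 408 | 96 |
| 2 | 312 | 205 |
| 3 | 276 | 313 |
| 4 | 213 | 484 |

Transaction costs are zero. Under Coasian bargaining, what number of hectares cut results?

2

Bargaining reaches the level where marginal profit last exceeds marginal view damage.
That holds through level 2 (312 ≥ 205) but not at 3 (276 < 313).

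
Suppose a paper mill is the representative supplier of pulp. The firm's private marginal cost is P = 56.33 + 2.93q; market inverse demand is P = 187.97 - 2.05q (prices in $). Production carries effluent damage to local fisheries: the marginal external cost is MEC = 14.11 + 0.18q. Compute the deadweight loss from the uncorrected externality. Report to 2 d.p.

Market equilibrium (private): 56.33 + 2.93q = 187.97 - 2.05q → q_m = 26.4337.
Social marginal cost = private MC + MEC = 70.44 + 3.11q.
Set SMC = demand: 70.44 + 3.11q = 187.97 - 2.05q → q* = 22.7771.
Height of the DWL triangle at q_m is SMC(q_m) − demand(q_m) = MEC(q_m) = 18.8681.
DWL = ½ × 3.6566 × 18.8681 = 34.4965.

DWL = $34.50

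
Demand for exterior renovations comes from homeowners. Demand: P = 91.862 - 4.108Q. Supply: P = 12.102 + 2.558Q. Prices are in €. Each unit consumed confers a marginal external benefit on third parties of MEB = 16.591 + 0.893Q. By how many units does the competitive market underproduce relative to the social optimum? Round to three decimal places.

Market equilibrium (private): 12.102 + 2.558Q = 91.862 - 4.108Q → Q_m = 11.9652.
Social marginal benefit = demand + MEB = 108.453 - 3.215Q.
Set SMB = MC: 108.453 - 3.215Q = 12.102 + 2.558Q → Q* = 16.6899.
Gap = |11.9652 − 16.6899| = 4.7247.

4.725 units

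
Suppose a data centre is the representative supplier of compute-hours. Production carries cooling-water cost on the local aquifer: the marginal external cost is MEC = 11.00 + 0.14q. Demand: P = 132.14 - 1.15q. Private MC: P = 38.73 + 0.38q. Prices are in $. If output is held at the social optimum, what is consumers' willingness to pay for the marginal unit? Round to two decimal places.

Social marginal cost = private MC + MEC = 49.73 + 0.52q.
Set SMC = demand: 49.73 + 0.52q = 132.14 - 1.15q → q* = 49.3473.
Consumer price on the demand curve at q*: 132.14 − 1.15×49.3473 = 75.3906.

P = $75.39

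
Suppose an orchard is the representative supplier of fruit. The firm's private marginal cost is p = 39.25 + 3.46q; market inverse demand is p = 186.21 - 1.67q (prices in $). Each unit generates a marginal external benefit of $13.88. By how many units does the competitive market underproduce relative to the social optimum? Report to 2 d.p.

2.71 units

Market equilibrium (private): 39.25 + 3.46q = 186.21 - 1.67q → q_m = 28.6472.
Social marginal cost = private MC − MEB = 25.37 + 3.46q.
Set SMC = demand: 25.37 + 3.46q = 186.21 - 1.67q → q* = 31.3528.
Gap = |28.6472 − 31.3528| = 2.7056.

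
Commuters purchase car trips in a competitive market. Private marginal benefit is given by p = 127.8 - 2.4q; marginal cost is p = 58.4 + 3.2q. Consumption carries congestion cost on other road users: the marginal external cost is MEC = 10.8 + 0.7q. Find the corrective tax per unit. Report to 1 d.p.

Social marginal benefit = demand − MEC = 117.0 - 3.1q.
Set SMB = MC: 117.0 - 3.1q = 58.4 + 3.2q → q* = 9.3016.
The Pigouvian tax equals MEC at q*: 10.8 + 0.7×9.3016 = 17.3111.

tax = 17.3 per unit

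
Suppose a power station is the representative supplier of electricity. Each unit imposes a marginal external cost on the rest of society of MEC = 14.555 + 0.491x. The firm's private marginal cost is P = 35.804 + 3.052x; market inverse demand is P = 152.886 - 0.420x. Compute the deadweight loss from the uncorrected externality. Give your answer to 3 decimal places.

DWL = 122.127

Market equilibrium (private): 35.804 + 3.052x = 152.886 - 0.420x → x_m = 33.7218.
Social marginal cost = private MC + MEC = 50.359 + 3.543x.
Set SMC = demand: 50.359 + 3.543x = 152.886 - 0.420x → x* = 25.8711.
Height of the DWL triangle at x_m is SMC(x_m) − demand(x_m) = MEC(x_m) = 31.1124.
DWL = ½ × 7.8507 × 31.1124 = 122.1271.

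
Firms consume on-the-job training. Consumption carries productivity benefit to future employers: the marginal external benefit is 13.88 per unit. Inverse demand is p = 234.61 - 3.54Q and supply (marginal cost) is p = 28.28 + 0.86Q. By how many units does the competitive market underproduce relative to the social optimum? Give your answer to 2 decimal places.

Market equilibrium (private): 28.28 + 0.86Q = 234.61 - 3.54Q → Q_m = 46.8932.
Social marginal benefit = demand + MEB = 248.49 - 3.54Q.
Set SMB = MC: 248.49 - 3.54Q = 28.28 + 0.86Q → Q* = 50.0477.
Gap = |46.8932 − 50.0477| = 3.1545.

3.15 units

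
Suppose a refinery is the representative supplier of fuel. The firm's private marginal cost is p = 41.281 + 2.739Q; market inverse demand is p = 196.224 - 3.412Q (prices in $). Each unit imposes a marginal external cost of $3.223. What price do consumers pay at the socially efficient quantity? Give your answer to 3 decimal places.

Social marginal cost = private MC + MEC = 44.504 + 2.739Q.
Set SMC = demand: 44.504 + 2.739Q = 196.224 - 3.412Q → Q* = 24.6659.
Consumer price on the demand curve at Q*: 196.224 − 3.412×24.6659 = 112.0639.

P = $112.064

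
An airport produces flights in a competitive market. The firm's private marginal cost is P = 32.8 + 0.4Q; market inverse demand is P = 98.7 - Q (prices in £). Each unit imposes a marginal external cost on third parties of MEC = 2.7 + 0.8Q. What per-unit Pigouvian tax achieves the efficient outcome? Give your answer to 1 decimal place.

tax = £25.7 per unit

Social marginal cost = private MC + MEC = 35.5 + 1.2Q.
Set SMC = demand: 35.5 + 1.2Q = 98.7 - Q → Q* = 28.7273.
The Pigouvian tax equals MEC at Q*: 2.7 + 0.8×28.7273 = 25.6818.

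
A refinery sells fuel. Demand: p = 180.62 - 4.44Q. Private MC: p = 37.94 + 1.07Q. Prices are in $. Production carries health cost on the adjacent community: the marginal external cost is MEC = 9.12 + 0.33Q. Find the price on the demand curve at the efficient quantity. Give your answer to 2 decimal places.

P = $79.08

Social marginal cost = private MC + MEC = 47.06 + 1.40Q.
Set SMC = demand: 47.06 + 1.40Q = 180.62 - 4.44Q → Q* = 22.8699.
Consumer price on the demand curve at Q*: 180.62 − 4.44×22.8699 = 79.0776.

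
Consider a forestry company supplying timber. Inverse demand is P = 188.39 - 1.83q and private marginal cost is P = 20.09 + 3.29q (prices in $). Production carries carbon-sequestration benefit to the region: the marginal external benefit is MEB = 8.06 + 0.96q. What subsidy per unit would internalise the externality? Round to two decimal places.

Social marginal cost = private MC − MEB = 12.03 + 2.33q.
Set SMC = demand: 12.03 + 2.33q = 188.39 - 1.83q → q* = 42.3942.
The Pigouvian subsidy equals MEB at q*: 8.06 + 0.96×42.3942 = 48.7584.

subsidy = $48.76 per unit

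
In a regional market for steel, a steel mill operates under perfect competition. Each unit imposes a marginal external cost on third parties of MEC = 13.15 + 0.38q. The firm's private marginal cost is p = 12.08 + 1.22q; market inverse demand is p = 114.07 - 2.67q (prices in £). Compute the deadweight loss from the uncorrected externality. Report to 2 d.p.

DWL = £62.55

Market equilibrium (private): 12.08 + 1.22q = 114.07 - 2.67q → q_m = 26.2185.
Social marginal cost = private MC + MEC = 25.23 + 1.60q.
Set SMC = demand: 25.23 + 1.60q = 114.07 - 2.67q → q* = 20.8056.
The welfare-loss triangle has base |q_m − q*| and height MEC(q_m) (the vertical gap between SMC and demand is zero at q* and MEC at q_m).
DWL = ½ × 5.4129 × 23.1130 = 62.5542.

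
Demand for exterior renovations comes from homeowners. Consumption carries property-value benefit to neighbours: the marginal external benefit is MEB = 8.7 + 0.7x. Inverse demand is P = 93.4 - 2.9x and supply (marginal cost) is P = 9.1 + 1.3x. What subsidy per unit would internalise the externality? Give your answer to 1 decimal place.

Social marginal benefit = demand + MEB = 102.1 - 2.2x.
Set SMB = MC: 102.1 - 2.2x = 9.1 + 1.3x → x* = 26.5714.
The Pigouvian subsidy equals MEB at x*: 8.7 + 0.7×26.5714 = 27.3000.

subsidy = 27.3 per unit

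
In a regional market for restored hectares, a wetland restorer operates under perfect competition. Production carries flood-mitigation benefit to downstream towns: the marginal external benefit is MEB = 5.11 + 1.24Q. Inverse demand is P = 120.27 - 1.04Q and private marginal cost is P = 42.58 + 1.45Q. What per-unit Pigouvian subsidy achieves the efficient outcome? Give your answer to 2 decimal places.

subsidy = 87.25 per unit

Social marginal cost = private MC − MEB = 37.47 + 0.21Q.
Set SMC = demand: 37.47 + 0.21Q = 120.27 - 1.04Q → Q* = 66.2400.
The Pigouvian subsidy equals MEB at Q*: 5.11 + 1.24×66.2400 = 87.2476.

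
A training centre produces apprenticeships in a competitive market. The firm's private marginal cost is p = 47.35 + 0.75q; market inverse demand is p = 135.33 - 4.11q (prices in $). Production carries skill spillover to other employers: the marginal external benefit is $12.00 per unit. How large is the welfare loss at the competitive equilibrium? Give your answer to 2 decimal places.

DWL = $14.81

Market equilibrium (private): 47.35 + 0.75q = 135.33 - 4.11q → q_m = 18.1029.
Social marginal cost = private MC − MEB = 35.35 + 0.75q.
Set SMC = demand: 35.35 + 0.75q = 135.33 - 4.11q → q* = 20.5720.
Height of the DWL triangle at q_m is demand(q_m) − SMC(q_m) = MEB(q_m) = 12.0000.
DWL = ½ × 2.4691 × 12.0000 = 14.8146.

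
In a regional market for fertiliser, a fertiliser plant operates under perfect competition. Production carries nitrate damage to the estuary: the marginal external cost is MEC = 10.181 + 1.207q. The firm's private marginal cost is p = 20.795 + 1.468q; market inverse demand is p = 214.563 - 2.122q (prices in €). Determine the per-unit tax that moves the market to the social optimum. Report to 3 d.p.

tax = €56.374 per unit

Social marginal cost = private MC + MEC = 30.976 + 2.675q.
Set SMC = demand: 30.976 + 2.675q = 214.563 - 2.122q → q* = 38.2712.
The Pigouvian tax equals MEC at q*: 10.181 + 1.207×38.2712 = 56.3743.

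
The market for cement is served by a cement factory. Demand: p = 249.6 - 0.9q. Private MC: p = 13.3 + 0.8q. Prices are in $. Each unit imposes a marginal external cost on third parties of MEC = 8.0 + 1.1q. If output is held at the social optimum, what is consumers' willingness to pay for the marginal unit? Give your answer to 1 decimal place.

Social marginal cost = private MC + MEC = 21.3 + 1.9q.
Set SMC = demand: 21.3 + 1.9q = 249.6 - 0.9q → q* = 81.5357.
Consumer price on the demand curve at q*: 249.6 − 0.9×81.5357 = 176.2179.

P = $176.2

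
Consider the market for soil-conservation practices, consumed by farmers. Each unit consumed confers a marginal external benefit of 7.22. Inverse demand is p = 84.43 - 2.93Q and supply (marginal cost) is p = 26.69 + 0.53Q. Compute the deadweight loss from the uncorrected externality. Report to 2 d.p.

DWL = 7.53

Market equilibrium (private): 26.69 + 0.53Q = 84.43 - 2.93Q → Q_m = 16.6879.
Social marginal benefit = demand + MEB = 91.65 - 2.93Q.
Set SMB = MC: 91.65 - 2.93Q = 26.69 + 0.53Q → Q* = 18.7746.
Height of the DWL triangle at Q_m is SMB(Q_m) − MC(Q_m) = MEB(Q_m) = 7.2200.
DWL = ½ × 2.0867 × 7.2200 = 7.5330.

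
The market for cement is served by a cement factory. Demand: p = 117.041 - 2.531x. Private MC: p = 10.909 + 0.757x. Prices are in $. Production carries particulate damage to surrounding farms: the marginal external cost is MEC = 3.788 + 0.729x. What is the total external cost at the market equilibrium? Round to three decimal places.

Market equilibrium (private): 10.909 + 0.757x = 117.041 - 2.531x → x_m = 32.2786.
Total external cost = ∫₀^{x_m} (3.788 + 0.729x) dx = 3.788×32.2786 + ½×0.729×32.2786² = 502.0468.

$502.047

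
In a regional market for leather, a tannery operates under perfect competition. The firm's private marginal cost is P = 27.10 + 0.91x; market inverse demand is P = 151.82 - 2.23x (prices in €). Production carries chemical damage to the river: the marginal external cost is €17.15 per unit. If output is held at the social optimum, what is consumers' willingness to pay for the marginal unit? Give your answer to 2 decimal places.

P = €75.42

Social marginal cost = private MC + MEC = 44.25 + 0.91x.
Set SMC = demand: 44.25 + 0.91x = 151.82 - 2.23x → x* = 34.2580.
Consumer price on the demand curve at x*: 151.82 − 2.23×34.2580 = 75.4247.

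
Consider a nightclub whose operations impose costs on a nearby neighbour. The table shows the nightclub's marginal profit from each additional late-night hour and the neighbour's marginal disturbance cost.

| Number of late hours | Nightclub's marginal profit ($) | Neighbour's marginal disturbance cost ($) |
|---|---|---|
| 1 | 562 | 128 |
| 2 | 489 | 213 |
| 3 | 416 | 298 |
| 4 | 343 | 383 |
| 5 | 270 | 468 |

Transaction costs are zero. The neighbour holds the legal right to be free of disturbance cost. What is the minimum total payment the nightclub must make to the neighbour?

Efficient level: marginal profit ≥ marginal disturbance cost through level 3, so k* = 3.
With the neighbour holding the right, the nightclub must at least compensate total damage at k*: 128 + 213 + 298 = 639.

$639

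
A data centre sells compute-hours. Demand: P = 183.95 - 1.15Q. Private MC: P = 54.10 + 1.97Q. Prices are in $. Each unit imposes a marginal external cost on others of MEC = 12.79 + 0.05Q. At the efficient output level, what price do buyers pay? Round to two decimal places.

Social marginal cost = private MC + MEC = 66.89 + 2.02Q.
Set SMC = demand: 66.89 + 2.02Q = 183.95 - 1.15Q → Q* = 36.9274.
Consumer price on the demand curve at Q*: 183.95 − 1.15×36.9274 = 141.4835.

P = $141.48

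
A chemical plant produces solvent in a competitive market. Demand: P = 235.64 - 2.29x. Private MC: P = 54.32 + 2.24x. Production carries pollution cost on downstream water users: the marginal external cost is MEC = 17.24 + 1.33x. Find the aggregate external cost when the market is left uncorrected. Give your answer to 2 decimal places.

1755.47

Market equilibrium (private): 54.32 + 2.24x = 235.64 - 2.29x → x_m = 40.0265.
Total external cost = ∫₀^{x_m} (17.24 + 1.33x) dx = 17.24×40.0265 + ½×1.33×40.0265² = 1755.4671.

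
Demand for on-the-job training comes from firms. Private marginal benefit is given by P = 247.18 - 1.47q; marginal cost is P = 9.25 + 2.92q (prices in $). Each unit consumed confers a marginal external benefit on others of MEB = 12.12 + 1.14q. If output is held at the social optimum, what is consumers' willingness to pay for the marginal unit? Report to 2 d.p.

P = $134.08

Social marginal benefit = demand + MEB = 259.30 - 0.33q.
Set SMB = MC: 259.30 - 0.33q = 9.25 + 2.92q → q* = 76.9385.
Consumer price on the demand curve at q*: 247.18 − 1.47×76.9385 = 134.0804.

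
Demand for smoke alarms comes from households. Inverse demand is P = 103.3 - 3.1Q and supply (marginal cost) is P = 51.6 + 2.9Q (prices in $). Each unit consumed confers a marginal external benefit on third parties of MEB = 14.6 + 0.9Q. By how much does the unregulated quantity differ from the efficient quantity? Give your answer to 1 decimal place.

Market equilibrium (private): 51.6 + 2.9Q = 103.3 - 3.1Q → Q_m = 8.6167.
Social marginal benefit = demand + MEB = 117.9 - 2.2Q.
Set SMB = MC: 117.9 - 2.2Q = 51.6 + 2.9Q → Q* = 13.0000.
Gap = |8.6167 − 13.0000| = 4.3833.

4.4 units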